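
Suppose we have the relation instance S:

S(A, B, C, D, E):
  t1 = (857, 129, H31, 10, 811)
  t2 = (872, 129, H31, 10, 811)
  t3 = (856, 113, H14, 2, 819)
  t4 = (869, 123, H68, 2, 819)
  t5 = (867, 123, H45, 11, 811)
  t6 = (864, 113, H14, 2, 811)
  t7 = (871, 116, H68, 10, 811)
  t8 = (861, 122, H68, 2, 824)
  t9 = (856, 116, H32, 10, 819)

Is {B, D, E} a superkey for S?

Rows 1 and 2 have the same {B, D, E} value (B=129, D=10, E=811) but are distinct tuples, so {B, D, E} does not determine every attribute — not a superkey.

No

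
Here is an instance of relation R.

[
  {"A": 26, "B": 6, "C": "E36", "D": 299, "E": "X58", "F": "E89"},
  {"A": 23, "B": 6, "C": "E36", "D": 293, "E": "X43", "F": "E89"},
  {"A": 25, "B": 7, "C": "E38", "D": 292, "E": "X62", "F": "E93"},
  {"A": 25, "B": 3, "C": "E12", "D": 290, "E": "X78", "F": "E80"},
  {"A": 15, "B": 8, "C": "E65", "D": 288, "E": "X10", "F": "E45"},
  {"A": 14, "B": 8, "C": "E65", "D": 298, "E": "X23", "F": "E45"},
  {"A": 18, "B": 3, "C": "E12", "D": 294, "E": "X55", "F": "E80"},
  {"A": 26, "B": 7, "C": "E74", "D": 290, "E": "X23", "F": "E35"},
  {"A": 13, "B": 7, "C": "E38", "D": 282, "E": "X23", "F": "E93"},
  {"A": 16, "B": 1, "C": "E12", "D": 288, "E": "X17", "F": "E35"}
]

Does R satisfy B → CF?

B=6: 2 rows → {C,F} = (E36, E89), (E36, E89) ✓
B=7: 3 rows → {C,F} takes values {(E38, E93), (E74, E35)} — violation
B=3: 2 rows → {C,F} = (E12, E80), (E12, E80) ✓
B=8: 2 rows → {C,F} = (E65, E45), (E65, E45) ✓
B=1: 1 row → {C,F} = (E12, E35) ✓
Two rows agree on B but differ on CF, so B → CF does not hold.

No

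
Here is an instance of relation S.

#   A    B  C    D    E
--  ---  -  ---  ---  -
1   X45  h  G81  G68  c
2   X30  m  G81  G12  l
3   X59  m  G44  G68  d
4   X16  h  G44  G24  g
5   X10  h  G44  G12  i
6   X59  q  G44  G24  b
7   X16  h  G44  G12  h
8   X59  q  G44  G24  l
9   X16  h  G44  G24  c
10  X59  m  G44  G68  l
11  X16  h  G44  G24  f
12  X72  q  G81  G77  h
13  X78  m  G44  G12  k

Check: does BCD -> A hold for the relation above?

(B=h, C=G81, D=G68): row 1 → A = X45 ✓
(B=m, C=G81, D=G12): row 2 → A = X30 ✓
(B=m, C=G44, D=G68): rows 3, 10 → A = X59, X59 ✓
(B=h, C=G44, D=G24): rows 4, 9, 11 → A = X16, X16, X16 ✓
(B=h, C=G44, D=G12): rows 5, 7 → A takes values {X10, X16} — violation
(B=q, C=G44, D=G24): rows 6, 8 → A = X59, X59 ✓
(B=q, C=G81, D=G77): row 12 → A = X72 ✓
(B=m, C=G44, D=G12): row 13 → A = X78 ✓
Two rows agree on BCD but differ on A, so BCD -> A does not hold.

No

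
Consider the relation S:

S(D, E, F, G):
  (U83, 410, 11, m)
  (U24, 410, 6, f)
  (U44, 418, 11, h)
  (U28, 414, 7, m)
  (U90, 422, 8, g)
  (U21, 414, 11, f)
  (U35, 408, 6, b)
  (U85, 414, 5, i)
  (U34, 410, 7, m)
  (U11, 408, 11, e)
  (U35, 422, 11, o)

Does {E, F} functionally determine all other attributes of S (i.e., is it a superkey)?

Yes

All 11 rows have distinct {E, F} values, so {E, F} → (all attributes) holds and {E, F} is a superkey.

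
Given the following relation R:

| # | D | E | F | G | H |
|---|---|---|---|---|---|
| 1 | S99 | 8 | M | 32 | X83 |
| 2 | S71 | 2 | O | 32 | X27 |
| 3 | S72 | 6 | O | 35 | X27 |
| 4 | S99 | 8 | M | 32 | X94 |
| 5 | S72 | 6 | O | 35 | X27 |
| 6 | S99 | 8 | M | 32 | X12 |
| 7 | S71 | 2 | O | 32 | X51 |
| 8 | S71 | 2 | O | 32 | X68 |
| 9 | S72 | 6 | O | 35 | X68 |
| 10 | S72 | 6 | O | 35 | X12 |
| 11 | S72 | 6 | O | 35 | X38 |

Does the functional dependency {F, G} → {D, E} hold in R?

(F=M, G=32): rows 1, 4, 6 → {D,E} = (S99, 8), (S99, 8), (S99, 8) ✓
(F=O, G=32): rows 2, 7, 8 → {D,E} = (S71, 2), (S71, 2), (S71, 2) ✓
(F=O, G=35): rows 3, 5, 9, 10, 11 → {D,E} = (S72, 6), (S72, 6), (S72, 6), (S72, 6), (S72, 6) ✓
Every {F, G} value is associated with a single {D, E} value, so {F, G} → {D, E} holds.

Yes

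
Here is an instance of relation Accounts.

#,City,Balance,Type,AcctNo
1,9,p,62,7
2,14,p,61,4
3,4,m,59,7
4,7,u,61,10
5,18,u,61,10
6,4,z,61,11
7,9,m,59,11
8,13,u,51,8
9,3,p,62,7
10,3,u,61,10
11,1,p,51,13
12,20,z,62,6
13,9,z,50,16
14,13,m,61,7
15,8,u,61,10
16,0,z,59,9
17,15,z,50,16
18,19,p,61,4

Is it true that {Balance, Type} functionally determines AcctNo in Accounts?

No

(Balance=p, Type=62): rows 1, 9 → AcctNo = 7, 7 ✓
(Balance=p, Type=61): rows 2, 18 → AcctNo = 4, 4 ✓
(Balance=m, Type=59): rows 3, 7 → AcctNo takes values {7, 11} — violation
(Balance=u, Type=61): rows 4, 5, 10, 15 → AcctNo = 10, 10, 10, 10 ✓
(Balance=z, Type=61): row 6 → AcctNo = 11 ✓
(Balance=u, Type=51): row 8 → AcctNo = 8 ✓
(Balance=p, Type=51): row 11 → AcctNo = 13 ✓
(Balance=z, Type=62): row 12 → AcctNo = 6 ✓
(Balance=z, Type=50): rows 13, 17 → AcctNo = 16, 16 ✓
(Balance=m, Type=61): row 14 → AcctNo = 7 ✓
(Balance=z, Type=59): row 16 → AcctNo = 9 ✓
Two rows agree on {Balance, Type} but differ on AcctNo, so {Balance, Type} -> AcctNo does not hold.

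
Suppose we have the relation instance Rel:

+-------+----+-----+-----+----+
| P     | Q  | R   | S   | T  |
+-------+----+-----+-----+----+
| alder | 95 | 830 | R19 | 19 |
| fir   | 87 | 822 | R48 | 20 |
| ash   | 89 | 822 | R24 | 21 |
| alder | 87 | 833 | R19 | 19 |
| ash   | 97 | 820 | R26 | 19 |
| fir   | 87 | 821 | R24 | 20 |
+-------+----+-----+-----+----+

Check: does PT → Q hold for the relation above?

No

(P=alder, T=19): 2 rows → Q takes values {95, 87} — violation
(P=fir, T=20): 2 rows → Q = 87, 87 ✓
(P=ash, T=21): 1 row → Q = 89 ✓
(P=ash, T=19): 1 row → Q = 97 ✓
Two rows agree on PT but differ on Q, so PT → Q does not hold.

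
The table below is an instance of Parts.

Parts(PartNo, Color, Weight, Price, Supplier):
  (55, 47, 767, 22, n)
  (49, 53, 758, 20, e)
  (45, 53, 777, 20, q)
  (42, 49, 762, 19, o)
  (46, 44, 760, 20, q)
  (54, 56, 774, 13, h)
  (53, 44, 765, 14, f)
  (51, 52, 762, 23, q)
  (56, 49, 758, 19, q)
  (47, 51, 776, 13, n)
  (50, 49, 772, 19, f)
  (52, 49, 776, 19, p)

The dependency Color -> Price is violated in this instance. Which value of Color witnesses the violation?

Color=47: 1 row → Price = 22 ✓
Color=53: 2 rows → Price = 20, 20 ✓
Color=49: 4 rows → Price = 19, 19, 19, 19 ✓
Color=44: 2 rows → Price takes values {20, 14} — violation
Color=56: 1 row → Price = 13 ✓
Color=52: 1 row → Price = 23 ✓
Color=51: 1 row → Price = 13 ✓
The only Color value with inconsistent Price is Color=44.

44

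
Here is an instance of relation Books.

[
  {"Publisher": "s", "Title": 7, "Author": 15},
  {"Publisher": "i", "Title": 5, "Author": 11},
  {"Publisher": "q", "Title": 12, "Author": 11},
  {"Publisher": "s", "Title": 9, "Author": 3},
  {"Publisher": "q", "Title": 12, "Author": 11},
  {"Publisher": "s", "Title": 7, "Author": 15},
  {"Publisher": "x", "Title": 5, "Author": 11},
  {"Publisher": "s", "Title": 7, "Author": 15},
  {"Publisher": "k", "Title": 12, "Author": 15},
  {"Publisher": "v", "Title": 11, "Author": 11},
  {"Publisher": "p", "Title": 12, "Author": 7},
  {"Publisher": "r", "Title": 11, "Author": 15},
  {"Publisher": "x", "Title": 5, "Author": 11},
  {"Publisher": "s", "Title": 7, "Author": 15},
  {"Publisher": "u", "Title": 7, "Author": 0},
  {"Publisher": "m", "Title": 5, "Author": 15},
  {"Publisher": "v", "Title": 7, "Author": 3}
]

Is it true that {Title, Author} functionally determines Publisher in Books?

No

(Title=7, Author=15): 4 rows → Publisher = s, s, s, s ✓
(Title=5, Author=11): 3 rows → Publisher takes values {i, x} — violation
(Title=12, Author=11): 2 rows → Publisher = q, q ✓
(Title=9, Author=3): 1 row → Publisher = s ✓
(Title=12, Author=15): 1 row → Publisher = k ✓
(Title=11, Author=11): 1 row → Publisher = v ✓
(Title=12, Author=7): 1 row → Publisher = p ✓
(Title=11, Author=15): 1 row → Publisher = r ✓
(Title=7, Author=0): 1 row → Publisher = u ✓
(Title=5, Author=15): 1 row → Publisher = m ✓
(Title=7, Author=3): 1 row → Publisher = v ✓
Two rows agree on {Title, Author} but differ on Publisher, so {Title, Author} → Publisher does not hold.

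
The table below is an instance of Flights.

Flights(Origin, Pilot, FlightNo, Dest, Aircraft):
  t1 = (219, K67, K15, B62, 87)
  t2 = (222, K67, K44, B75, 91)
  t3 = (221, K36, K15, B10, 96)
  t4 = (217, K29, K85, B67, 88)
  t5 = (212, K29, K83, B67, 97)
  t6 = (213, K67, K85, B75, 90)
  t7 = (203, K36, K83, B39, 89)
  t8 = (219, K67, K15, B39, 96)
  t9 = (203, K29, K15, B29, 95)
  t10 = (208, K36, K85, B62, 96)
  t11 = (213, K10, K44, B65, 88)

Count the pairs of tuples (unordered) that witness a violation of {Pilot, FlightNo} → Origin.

0

(Pilot=K67, FlightNo=K15): all 2 rows agree on Origin — 0 pairs.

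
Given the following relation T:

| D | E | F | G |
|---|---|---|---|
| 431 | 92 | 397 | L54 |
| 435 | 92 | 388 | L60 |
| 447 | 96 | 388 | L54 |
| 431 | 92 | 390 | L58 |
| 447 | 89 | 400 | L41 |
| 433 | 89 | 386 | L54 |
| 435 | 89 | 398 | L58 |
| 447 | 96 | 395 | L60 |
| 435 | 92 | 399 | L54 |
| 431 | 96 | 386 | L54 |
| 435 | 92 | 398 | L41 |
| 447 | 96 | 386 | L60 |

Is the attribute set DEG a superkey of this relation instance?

Two distinct rows share (D=447, E=96, G=L60), so DEG does not determine every attribute — not a superkey.

No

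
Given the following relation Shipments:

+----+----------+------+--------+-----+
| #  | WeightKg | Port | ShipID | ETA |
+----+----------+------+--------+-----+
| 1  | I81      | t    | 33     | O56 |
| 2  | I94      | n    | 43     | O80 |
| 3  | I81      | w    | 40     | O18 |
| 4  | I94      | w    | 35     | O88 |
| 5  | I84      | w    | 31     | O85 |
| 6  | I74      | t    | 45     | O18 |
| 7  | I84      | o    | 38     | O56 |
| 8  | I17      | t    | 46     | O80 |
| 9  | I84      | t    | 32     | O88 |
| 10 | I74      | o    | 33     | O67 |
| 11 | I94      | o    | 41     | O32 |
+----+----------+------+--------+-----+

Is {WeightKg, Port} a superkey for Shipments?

All 11 rows have distinct {WeightKg, Port} values, so {WeightKg, Port} → (all attributes) holds and {WeightKg, Port} is a superkey.

Yes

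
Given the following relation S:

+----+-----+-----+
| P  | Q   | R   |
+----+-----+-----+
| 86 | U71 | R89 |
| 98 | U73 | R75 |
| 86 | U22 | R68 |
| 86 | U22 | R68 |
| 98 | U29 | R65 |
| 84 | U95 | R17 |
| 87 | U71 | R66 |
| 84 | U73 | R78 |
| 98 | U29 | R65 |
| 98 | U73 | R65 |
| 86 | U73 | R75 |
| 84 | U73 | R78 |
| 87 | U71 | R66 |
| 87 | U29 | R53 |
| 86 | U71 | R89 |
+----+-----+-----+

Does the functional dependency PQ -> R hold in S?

No

(P=86, Q=U71): 2 rows → R = R89, R89 ✓
(P=98, Q=U73): 2 rows → R takes values {R75, R65} — violation
(P=86, Q=U22): 2 rows → R = R68, R68 ✓
(P=98, Q=U29): 2 rows → R = R65, R65 ✓
(P=84, Q=U95): 1 row → R = R17 ✓
(P=87, Q=U71): 2 rows → R = R66, R66 ✓
(P=84, Q=U73): 2 rows → R = R78, R78 ✓
(P=86, Q=U73): 1 row → R = R75 ✓
(P=87, Q=U29): 1 row → R = R53 ✓
Two rows agree on PQ but differ on R, so PQ -> R does not hold.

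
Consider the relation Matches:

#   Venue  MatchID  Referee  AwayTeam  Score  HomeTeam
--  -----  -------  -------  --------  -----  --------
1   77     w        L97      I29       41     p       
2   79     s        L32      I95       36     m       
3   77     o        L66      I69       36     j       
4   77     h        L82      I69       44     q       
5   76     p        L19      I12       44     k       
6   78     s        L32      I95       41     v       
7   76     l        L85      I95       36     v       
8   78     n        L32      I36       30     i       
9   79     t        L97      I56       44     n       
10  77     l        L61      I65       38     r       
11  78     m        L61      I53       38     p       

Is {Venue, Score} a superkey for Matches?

All 11 rows have distinct {Venue, Score} values, so {Venue, Score} → (all attributes) holds and {Venue, Score} is a superkey.

Yes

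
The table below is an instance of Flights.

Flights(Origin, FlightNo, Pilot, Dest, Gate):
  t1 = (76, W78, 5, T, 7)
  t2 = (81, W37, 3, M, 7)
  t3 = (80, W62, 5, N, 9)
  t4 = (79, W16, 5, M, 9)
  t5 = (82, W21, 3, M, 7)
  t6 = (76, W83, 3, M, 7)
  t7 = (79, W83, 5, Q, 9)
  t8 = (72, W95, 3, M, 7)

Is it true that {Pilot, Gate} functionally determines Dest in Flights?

(Pilot=5, Gate=7): row 1 → Dest = T ✓
(Pilot=3, Gate=7): rows 2, 5, 6, 8 → Dest = M, M, M, M ✓
(Pilot=5, Gate=9): rows 3, 4, 7 → Dest takes values {N, M, Q} — violation
Two rows agree on {Pilot, Gate} but differ on Dest, so {Pilot, Gate} -> Dest does not hold.

No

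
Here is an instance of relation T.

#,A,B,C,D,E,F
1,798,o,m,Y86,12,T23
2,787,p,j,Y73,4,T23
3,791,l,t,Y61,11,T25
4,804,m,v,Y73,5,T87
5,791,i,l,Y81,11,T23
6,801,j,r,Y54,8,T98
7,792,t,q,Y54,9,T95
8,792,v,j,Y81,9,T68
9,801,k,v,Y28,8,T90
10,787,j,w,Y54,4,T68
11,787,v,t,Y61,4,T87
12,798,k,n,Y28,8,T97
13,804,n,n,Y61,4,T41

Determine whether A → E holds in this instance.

A=798: rows 1, 12 → E takes values {12, 8} — violation
A=787: rows 2, 10, 11 → E = 4, 4, 4 ✓
A=791: rows 3, 5 → E = 11, 11 ✓
A=804: rows 4, 13 → E takes values {5, 4} — violation
A=801: rows 6, 9 → E = 8, 8 ✓
A=792: rows 7, 8 → E = 9, 9 ✓
Two rows agree on A but differ on E, so A → E does not hold.

No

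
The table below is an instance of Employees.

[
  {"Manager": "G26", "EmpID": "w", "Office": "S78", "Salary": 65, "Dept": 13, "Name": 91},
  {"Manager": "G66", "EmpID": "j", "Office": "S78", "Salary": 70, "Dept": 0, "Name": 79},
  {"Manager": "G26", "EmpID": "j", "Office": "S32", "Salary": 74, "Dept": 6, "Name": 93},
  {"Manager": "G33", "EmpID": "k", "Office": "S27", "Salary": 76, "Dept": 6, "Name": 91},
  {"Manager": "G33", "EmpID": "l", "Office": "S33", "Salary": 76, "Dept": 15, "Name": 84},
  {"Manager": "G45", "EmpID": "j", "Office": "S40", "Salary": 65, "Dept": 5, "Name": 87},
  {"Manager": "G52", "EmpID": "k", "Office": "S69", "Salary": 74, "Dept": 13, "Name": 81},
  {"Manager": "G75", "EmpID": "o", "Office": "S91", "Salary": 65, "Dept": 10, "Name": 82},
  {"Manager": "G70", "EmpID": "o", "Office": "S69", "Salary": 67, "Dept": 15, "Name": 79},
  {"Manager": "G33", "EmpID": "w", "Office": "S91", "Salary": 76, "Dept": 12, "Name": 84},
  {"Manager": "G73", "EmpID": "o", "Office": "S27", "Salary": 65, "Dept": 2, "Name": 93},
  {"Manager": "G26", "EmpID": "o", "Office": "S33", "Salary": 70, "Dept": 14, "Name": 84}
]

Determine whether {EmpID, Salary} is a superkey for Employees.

Two distinct rows share (EmpID=o, Salary=65), so {EmpID, Salary} does not determine every attribute — not a superkey.

No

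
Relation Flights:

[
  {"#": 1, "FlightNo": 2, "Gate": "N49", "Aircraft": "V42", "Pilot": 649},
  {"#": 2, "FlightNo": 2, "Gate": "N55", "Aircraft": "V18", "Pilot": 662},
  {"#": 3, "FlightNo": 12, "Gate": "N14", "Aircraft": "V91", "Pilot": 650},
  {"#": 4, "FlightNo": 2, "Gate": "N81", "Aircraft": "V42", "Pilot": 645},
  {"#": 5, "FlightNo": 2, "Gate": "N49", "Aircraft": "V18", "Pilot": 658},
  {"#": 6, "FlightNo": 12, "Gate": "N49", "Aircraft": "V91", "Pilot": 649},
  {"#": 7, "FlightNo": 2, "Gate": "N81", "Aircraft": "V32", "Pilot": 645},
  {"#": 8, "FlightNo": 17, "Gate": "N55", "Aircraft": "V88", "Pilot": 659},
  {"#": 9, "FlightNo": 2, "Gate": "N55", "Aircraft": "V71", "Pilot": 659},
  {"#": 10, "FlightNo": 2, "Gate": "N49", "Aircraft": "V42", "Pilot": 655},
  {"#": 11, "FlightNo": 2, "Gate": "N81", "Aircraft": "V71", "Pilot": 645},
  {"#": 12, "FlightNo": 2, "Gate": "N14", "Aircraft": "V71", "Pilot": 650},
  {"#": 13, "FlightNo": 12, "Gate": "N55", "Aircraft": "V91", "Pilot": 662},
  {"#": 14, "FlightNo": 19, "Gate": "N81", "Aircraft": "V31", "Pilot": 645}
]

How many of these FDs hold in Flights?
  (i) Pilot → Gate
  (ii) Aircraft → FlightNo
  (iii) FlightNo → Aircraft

2

(i) Pilot → Gate: every LHS value maps to a single RHS value — holds.
(ii) Aircraft → FlightNo: every LHS value maps to a single RHS value — holds.
(iii) FlightNo → Aircraft: FlightNo=2: rows 1, 2, 4, 5, 7, 9, 10, 11, 12 → Aircraft takes values {V42, V18, V32, V71} — violation — fails.
2 of the 3 dependencies hold.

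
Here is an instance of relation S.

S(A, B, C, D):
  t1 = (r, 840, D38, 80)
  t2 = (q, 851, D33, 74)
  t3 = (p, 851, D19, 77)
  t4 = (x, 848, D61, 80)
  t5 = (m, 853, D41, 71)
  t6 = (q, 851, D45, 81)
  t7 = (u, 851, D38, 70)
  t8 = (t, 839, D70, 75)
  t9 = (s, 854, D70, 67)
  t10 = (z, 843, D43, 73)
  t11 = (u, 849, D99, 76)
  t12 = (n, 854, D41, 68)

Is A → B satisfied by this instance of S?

A=r: row 1 → B = 840 ✓
A=q: rows 2, 6 → B = 851, 851 ✓
A=p: row 3 → B = 851 ✓
A=x: row 4 → B = 848 ✓
A=m: row 5 → B = 853 ✓
A=u: rows 7, 11 → B takes values {851, 849} — violation
A=t: row 8 → B = 839 ✓
A=s: row 9 → B = 854 ✓
A=z: row 10 → B = 843 ✓
A=n: row 12 → B = 854 ✓
Two rows agree on A but differ on B, so A → B does not hold.

No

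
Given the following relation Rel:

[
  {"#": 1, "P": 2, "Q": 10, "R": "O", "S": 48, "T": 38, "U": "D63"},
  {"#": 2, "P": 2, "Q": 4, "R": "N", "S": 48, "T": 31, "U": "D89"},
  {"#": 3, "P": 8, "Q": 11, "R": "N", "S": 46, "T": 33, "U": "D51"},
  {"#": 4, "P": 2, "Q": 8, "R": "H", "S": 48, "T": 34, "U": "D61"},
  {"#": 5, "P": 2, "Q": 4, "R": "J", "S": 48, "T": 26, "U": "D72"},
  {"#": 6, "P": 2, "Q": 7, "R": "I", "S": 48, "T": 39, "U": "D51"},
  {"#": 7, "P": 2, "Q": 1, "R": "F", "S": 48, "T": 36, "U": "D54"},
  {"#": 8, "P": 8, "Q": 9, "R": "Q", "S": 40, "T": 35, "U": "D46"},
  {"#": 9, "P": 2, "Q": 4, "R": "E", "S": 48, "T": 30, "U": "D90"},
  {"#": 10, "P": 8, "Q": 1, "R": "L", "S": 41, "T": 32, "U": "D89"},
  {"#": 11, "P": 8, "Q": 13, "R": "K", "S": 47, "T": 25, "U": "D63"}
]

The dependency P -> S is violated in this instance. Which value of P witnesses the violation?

P=2: rows 1, 2, 4, 5, 6, 7, 9 → S = 48, 48, 48, 48, 48, 48, 48 ✓
P=8: rows 3, 8, 10, 11 → S takes values {46, 40, 41, 47} — violation
The only P value with inconsistent S is P=8.

8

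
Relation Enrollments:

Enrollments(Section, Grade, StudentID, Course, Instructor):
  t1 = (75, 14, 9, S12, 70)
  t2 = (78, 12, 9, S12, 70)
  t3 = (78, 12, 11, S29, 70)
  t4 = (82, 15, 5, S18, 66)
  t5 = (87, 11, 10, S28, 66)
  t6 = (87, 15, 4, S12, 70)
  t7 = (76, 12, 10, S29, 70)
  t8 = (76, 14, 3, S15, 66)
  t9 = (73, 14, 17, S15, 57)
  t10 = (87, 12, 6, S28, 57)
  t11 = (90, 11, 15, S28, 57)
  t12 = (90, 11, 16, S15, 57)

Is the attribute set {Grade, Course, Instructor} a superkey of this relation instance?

No

Rows 3 and 7 have the same {Grade, Course, Instructor} value (Grade=12, Course=S29, Instructor=70) but are distinct tuples, so {Grade, Course, Instructor} does not determine every attribute — not a superkey.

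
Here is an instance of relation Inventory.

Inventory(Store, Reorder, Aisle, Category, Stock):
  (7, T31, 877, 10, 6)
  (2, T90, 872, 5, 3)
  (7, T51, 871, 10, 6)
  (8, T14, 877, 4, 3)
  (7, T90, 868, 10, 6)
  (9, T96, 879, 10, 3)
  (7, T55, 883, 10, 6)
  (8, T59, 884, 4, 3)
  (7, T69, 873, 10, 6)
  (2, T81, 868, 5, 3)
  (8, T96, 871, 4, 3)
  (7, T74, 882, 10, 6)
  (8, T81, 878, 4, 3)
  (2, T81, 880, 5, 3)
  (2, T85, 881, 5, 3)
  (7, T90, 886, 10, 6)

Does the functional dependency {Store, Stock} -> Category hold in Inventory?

(Store=7, Stock=6): 7 rows → Category = 10, 10, 10, 10, 10, 10, 10 ✓
(Store=2, Stock=3): 4 rows → Category = 5, 5, 5, 5 ✓
(Store=8, Stock=3): 4 rows → Category = 4, 4, 4, 4 ✓
(Store=9, Stock=3): 1 row → Category = 10 ✓
Every {Store, Stock} value is associated with a single Category value, so {Store, Stock} -> Category holds.

Yes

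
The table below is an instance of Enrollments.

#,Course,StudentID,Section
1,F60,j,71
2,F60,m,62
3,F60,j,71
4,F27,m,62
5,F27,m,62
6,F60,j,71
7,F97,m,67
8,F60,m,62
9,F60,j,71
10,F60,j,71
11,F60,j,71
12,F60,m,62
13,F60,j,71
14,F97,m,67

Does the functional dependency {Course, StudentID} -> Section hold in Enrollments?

(Course=F60, StudentID=j): rows 1, 3, 6, 9, 10, 11, 13 → Section = 71, 71, 71, 71, 71, 71, 71 ✓
(Course=F60, StudentID=m): rows 2, 8, 12 → Section = 62, 62, 62 ✓
(Course=F27, StudentID=m): rows 4, 5 → Section = 62, 62 ✓
(Course=F97, StudentID=m): rows 7, 14 → Section = 67, 67 ✓
Every {Course, StudentID} value is associated with a single Section value, so {Course, StudentID} -> Section holds.

Yes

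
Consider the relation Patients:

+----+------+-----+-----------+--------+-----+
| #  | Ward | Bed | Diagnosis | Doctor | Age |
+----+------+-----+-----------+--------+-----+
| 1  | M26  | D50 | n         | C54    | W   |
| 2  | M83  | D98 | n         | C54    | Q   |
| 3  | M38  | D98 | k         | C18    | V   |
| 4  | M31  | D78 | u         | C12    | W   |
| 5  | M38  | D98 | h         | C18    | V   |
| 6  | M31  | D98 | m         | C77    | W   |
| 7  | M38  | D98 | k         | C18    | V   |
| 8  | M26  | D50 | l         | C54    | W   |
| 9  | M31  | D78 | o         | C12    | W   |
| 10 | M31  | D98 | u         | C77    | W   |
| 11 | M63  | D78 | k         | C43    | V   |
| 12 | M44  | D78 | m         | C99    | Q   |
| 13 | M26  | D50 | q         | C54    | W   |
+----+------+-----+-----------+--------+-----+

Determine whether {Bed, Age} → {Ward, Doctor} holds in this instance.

Yes

(Bed=D50, Age=W): rows 1, 8, 13 → {Ward,Doctor} = (M26, C54), (M26, C54), (M26, C54) ✓
(Bed=D98, Age=Q): row 2 → {Ward,Doctor} = (M83, C54) ✓
(Bed=D98, Age=V): rows 3, 5, 7 → {Ward,Doctor} = (M38, C18), (M38, C18), (M38, C18) ✓
(Bed=D78, Age=W): rows 4, 9 → {Ward,Doctor} = (M31, C12), (M31, C12) ✓
(Bed=D98, Age=W): rows 6, 10 → {Ward,Doctor} = (M31, C77), (M31, C77) ✓
(Bed=D78, Age=V): row 11 → {Ward,Doctor} = (M63, C43) ✓
(Bed=D78, Age=Q): row 12 → {Ward,Doctor} = (M44, C99) ✓
Every {Bed, Age} value is associated with a single {Ward, Doctor} value, so {Bed, Age} → {Ward, Doctor} holds.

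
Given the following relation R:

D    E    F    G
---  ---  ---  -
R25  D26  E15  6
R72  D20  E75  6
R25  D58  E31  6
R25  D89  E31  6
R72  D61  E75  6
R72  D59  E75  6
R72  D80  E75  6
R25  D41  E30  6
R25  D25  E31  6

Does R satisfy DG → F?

No

(D=R25, G=6): 5 rows → F takes values {E15, E31, E30} — violation
(D=R72, G=6): 4 rows → F = E75, E75, E75, E75 ✓
Two rows agree on DG but differ on F, so DG → F does not hold.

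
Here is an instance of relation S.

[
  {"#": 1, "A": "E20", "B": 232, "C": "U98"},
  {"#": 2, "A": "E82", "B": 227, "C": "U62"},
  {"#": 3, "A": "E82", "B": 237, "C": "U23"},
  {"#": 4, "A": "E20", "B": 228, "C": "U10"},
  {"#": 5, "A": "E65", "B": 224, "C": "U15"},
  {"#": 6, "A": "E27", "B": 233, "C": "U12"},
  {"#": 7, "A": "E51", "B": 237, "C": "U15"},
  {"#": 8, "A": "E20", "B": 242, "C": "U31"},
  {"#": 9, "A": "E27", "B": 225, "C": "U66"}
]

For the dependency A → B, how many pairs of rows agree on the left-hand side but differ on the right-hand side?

5

A=E20: violating pairs (1,4), (1,8), (4,8) — 3 pairs.
A=E82: violating pairs (2,3) — 1 pair.
A=E27: violating pairs (6,9) — 1 pair.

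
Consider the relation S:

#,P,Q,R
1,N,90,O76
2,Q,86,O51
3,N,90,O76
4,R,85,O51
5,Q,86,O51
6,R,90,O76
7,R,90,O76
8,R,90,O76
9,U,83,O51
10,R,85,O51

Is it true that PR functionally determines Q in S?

(P=N, R=O76): rows 1, 3 → Q = 90, 90 ✓
(P=Q, R=O51): rows 2, 5 → Q = 86, 86 ✓
(P=R, R=O51): rows 4, 10 → Q = 85, 85 ✓
(P=R, R=O76): rows 6, 7, 8 → Q = 90, 90, 90 ✓
(P=U, R=O51): row 9 → Q = 83 ✓
Every PR value is associated with a single Q value, so PR -> Q holds.

Yes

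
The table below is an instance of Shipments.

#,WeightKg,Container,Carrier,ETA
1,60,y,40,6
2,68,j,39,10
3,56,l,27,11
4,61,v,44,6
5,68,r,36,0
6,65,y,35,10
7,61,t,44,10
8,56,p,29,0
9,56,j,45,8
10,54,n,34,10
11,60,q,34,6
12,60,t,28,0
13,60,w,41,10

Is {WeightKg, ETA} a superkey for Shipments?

No

Rows 1 and 11 have the same {WeightKg, ETA} value (WeightKg=60, ETA=6) but are distinct tuples, so {WeightKg, ETA} does not determine every attribute — not a superkey.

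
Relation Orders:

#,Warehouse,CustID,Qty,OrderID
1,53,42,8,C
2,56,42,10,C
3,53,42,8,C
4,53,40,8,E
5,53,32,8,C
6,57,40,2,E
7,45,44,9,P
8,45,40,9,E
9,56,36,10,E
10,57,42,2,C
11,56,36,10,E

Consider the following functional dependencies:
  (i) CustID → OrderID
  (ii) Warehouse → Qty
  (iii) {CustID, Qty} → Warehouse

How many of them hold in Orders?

(i) CustID → OrderID: every LHS value maps to a single RHS value — holds.
(ii) Warehouse → Qty: every LHS value maps to a single RHS value — holds.
(iii) {CustID, Qty} → Warehouse: every LHS value maps to a single RHS value — holds.
3 of the 3 dependencies hold.

3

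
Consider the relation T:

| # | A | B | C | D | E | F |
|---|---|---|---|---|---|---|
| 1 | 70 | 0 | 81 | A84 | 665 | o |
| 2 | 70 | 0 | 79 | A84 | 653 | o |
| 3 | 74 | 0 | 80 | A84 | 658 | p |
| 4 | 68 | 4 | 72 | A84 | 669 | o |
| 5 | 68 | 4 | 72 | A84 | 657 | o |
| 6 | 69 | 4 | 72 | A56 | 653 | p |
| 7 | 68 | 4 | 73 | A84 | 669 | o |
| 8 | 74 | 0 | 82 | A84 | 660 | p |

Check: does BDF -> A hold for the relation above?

Yes

(B=0, D=A84, F=o): rows 1, 2 → A = 70, 70 ✓
(B=0, D=A84, F=p): rows 3, 8 → A = 74, 74 ✓
(B=4, D=A84, F=o): rows 4, 5, 7 → A = 68, 68, 68 ✓
(B=4, D=A56, F=p): row 6 → A = 69 ✓
Every BDF value is associated with a single A value, so BDF -> A holds.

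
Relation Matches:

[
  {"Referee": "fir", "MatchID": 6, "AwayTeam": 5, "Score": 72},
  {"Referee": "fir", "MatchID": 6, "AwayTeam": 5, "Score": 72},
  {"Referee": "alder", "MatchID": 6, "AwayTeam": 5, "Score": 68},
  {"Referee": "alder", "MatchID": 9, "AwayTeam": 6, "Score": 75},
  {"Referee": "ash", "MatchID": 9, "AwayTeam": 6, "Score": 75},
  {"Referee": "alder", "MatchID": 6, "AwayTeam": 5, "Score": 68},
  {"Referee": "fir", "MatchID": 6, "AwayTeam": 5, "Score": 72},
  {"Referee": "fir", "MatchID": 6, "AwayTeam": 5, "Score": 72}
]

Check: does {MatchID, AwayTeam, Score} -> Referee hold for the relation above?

(MatchID=6, AwayTeam=5, Score=72): 4 rows → Referee = fir, fir, fir, fir ✓
(MatchID=6, AwayTeam=5, Score=68): 2 rows → Referee = alder, alder ✓
(MatchID=9, AwayTeam=6, Score=75): 2 rows → Referee takes values {alder, ash} — violation
Two rows agree on {MatchID, AwayTeam, Score} but differ on Referee, so {MatchID, AwayTeam, Score} -> Referee does not hold.

No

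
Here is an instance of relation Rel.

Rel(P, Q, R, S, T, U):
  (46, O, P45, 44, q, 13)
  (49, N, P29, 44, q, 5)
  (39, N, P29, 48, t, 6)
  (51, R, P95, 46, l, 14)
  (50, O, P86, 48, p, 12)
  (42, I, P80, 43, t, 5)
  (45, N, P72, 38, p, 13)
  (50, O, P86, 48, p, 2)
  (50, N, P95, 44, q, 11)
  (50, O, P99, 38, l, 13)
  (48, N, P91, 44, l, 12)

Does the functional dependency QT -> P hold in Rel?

No

(Q=O, T=q): 1 row → P = 46 ✓
(Q=N, T=q): 2 rows → P takes values {49, 50} — violation
(Q=N, T=t): 1 row → P = 39 ✓
(Q=R, T=l): 1 row → P = 51 ✓
(Q=O, T=p): 2 rows → P = 50, 50 ✓
(Q=I, T=t): 1 row → P = 42 ✓
(Q=N, T=p): 1 row → P = 45 ✓
(Q=O, T=l): 1 row → P = 50 ✓
(Q=N, T=l): 1 row → P = 48 ✓
Two rows agree on QT but differ on P, so QT -> P does not hold.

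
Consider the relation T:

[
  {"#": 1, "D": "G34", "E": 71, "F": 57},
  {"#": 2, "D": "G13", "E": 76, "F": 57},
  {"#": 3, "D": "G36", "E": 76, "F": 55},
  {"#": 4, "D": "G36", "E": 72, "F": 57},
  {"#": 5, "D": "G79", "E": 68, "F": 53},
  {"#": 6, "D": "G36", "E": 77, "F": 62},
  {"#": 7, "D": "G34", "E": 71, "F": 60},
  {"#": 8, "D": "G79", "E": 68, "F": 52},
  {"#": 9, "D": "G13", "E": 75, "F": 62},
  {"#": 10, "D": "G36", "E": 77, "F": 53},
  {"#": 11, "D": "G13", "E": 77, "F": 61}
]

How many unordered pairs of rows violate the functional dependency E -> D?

3

E=71: all 2 rows agree on D — 0 pairs.
E=76: violating pairs (2,3) — 1 pair.
E=68: all 2 rows agree on D — 0 pairs.
E=77: violating pairs (6,11), (10,11) — 2 pairs.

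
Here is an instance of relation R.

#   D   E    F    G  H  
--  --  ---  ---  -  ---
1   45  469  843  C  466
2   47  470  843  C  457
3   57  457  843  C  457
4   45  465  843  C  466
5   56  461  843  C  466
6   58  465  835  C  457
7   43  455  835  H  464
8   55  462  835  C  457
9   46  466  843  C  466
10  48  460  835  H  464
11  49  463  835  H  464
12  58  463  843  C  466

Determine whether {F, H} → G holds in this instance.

Yes

(F=843, H=466): rows 1, 4, 5, 9, 12 → G = C, C, C, C, C ✓
(F=843, H=457): rows 2, 3 → G = C, C ✓
(F=835, H=457): rows 6, 8 → G = C, C ✓
(F=835, H=464): rows 7, 10, 11 → G = H, H, H ✓
Every {F, H} value is associated with a single G value, so {F, H} → G holds.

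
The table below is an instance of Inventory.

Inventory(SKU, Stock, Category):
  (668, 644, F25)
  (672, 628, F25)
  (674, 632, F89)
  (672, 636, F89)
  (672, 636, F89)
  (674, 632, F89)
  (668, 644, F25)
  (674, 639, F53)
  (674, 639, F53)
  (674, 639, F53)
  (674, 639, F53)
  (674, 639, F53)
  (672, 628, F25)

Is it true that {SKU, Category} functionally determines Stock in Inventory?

(SKU=668, Category=F25): 2 rows → Stock = 644, 644 ✓
(SKU=672, Category=F25): 2 rows → Stock = 628, 628 ✓
(SKU=674, Category=F89): 2 rows → Stock = 632, 632 ✓
(SKU=672, Category=F89): 2 rows → Stock = 636, 636 ✓
(SKU=674, Category=F53): 5 rows → Stock = 639, 639, 639, 639, 639 ✓
Every {SKU, Category} value is associated with a single Stock value, so {SKU, Category} -> Stock holds.

Yes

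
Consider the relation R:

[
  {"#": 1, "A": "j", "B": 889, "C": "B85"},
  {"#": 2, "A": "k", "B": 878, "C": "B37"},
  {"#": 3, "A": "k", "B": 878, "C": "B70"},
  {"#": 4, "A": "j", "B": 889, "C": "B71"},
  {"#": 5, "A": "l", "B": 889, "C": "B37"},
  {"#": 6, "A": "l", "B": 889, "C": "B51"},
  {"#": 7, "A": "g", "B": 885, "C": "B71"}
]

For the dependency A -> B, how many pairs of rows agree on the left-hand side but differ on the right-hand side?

A=j: all 2 rows agree on B — 0 pairs.
A=k: all 2 rows agree on B — 0 pairs.
A=l: all 2 rows agree on B — 0 pairs.

0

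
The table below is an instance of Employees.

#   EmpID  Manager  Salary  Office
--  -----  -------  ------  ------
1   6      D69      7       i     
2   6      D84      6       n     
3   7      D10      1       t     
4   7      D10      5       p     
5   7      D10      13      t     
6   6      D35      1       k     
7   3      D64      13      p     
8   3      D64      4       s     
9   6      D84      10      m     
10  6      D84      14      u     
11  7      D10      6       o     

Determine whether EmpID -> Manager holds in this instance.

EmpID=6: rows 1, 2, 6, 9, 10 → Manager takes values {D69, D84, D35} — violation
EmpID=7: rows 3, 4, 5, 11 → Manager = D10, D10, D10, D10 ✓
EmpID=3: rows 7, 8 → Manager = D64, D64 ✓
Two rows agree on EmpID but differ on Manager, so EmpID -> Manager does not hold.

No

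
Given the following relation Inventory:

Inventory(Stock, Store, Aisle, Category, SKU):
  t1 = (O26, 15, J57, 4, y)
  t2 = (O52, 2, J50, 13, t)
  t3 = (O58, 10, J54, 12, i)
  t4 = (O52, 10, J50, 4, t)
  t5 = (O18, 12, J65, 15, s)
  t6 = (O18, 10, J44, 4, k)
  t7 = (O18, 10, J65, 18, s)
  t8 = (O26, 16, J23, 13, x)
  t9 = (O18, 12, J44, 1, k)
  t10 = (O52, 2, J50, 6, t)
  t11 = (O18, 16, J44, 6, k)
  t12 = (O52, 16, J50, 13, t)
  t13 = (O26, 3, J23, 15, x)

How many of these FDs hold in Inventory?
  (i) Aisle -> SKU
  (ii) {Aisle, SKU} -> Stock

(i) Aisle -> SKU: every LHS value maps to a single RHS value — holds.
(ii) {Aisle, SKU} -> Stock: every LHS value maps to a single RHS value — holds.
2 of the 2 dependencies hold.

2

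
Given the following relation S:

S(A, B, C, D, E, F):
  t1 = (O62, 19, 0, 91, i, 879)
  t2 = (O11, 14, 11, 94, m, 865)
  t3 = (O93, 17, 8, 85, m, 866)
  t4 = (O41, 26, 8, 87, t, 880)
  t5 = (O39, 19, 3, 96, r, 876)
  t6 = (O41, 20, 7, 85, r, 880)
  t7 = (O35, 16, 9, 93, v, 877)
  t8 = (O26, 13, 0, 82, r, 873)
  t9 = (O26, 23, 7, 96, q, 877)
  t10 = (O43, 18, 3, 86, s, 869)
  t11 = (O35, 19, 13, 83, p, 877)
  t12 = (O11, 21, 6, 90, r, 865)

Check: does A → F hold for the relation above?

A=O62: row 1 → F = 879 ✓
A=O11: rows 2, 12 → F = 865, 865 ✓
A=O93: row 3 → F = 866 ✓
A=O41: rows 4, 6 → F = 880, 880 ✓
A=O39: row 5 → F = 876 ✓
A=O35: rows 7, 11 → F = 877, 877 ✓
A=O26: rows 8, 9 → F takes values {873, 877} — violation
A=O43: row 10 → F = 869 ✓
Two rows agree on A but differ on F, so A → F does not hold.

No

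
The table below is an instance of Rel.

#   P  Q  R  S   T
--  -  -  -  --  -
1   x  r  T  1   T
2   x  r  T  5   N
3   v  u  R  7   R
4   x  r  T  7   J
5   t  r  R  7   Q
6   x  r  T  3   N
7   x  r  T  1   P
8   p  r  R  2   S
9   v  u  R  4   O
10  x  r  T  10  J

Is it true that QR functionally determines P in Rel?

No

(Q=r, R=T): rows 1, 2, 4, 6, 7, 10 → P = x, x, x, x, x, x ✓
(Q=u, R=R): rows 3, 9 → P = v, v ✓
(Q=r, R=R): rows 5, 8 → P takes values {t, p} — violation
Two rows agree on QR but differ on P, so QR → P does not hold.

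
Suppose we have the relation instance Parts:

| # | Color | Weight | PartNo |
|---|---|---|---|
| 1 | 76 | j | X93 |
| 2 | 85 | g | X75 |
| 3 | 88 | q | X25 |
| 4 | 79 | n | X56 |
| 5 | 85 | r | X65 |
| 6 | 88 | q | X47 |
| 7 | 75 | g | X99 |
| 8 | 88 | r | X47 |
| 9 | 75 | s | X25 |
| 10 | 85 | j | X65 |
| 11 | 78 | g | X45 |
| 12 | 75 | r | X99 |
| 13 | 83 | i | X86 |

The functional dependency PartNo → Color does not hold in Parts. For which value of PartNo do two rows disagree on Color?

X25

PartNo=X93: row 1 → Color = 76 ✓
PartNo=X75: row 2 → Color = 85 ✓
PartNo=X25: rows 3, 9 → Color takes values {88, 75} — violation
PartNo=X56: row 4 → Color = 79 ✓
PartNo=X65: rows 5, 10 → Color = 85, 85 ✓
PartNo=X47: rows 6, 8 → Color = 88, 88 ✓
PartNo=X99: rows 7, 12 → Color = 75, 75 ✓
PartNo=X45: row 11 → Color = 78 ✓
PartNo=X86: row 13 → Color = 83 ✓
The only PartNo value with inconsistent Color is PartNo=X25.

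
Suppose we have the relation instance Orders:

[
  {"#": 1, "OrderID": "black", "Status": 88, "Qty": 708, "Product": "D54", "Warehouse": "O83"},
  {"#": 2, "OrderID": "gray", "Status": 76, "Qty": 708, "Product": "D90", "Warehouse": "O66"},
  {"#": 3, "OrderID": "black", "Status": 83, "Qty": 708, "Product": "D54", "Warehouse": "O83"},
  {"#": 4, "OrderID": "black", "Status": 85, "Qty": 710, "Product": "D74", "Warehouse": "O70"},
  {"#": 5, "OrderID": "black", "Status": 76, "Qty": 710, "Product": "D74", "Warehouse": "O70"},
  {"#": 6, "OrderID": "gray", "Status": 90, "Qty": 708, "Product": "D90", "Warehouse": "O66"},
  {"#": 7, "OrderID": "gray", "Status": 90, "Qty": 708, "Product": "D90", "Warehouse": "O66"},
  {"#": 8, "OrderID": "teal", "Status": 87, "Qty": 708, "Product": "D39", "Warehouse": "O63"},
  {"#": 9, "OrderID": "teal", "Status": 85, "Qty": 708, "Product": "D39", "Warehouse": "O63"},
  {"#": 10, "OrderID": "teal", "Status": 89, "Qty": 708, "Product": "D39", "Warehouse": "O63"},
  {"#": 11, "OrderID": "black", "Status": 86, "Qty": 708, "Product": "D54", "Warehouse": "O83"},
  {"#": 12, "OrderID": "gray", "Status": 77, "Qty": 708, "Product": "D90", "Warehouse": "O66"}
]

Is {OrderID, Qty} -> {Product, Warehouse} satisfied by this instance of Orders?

Yes

(OrderID=black, Qty=708): rows 1, 3, 11 → {Product,Warehouse} = (D54, O83), (D54, O83), (D54, O83) ✓
(OrderID=gray, Qty=708): rows 2, 6, 7, 12 → {Product,Warehouse} = (D90, O66), (D90, O66), (D90, O66), (D90, O66) ✓
(OrderID=black, Qty=710): rows 4, 5 → {Product,Warehouse} = (D74, O70), (D74, O70) ✓
(OrderID=teal, Qty=708): rows 8, 9, 10 → {Product,Warehouse} = (D39, O63), (D39, O63), (D39, O63) ✓
Every {OrderID, Qty} value is associated with a single {Product, Warehouse} value, so {OrderID, Qty} -> {Product, Warehouse} holds.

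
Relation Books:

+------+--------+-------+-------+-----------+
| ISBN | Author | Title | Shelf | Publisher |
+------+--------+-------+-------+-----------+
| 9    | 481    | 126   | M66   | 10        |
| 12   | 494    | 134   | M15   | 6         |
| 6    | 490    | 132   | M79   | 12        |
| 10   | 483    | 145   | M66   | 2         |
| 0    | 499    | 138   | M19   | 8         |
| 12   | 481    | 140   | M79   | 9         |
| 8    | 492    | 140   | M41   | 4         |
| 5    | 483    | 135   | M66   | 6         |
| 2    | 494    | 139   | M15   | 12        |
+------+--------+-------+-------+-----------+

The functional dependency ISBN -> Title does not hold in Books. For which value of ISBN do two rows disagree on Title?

12

ISBN=9: 1 row → Title = 126 ✓
ISBN=12: 2 rows → Title takes values {134, 140} — violation
ISBN=6: 1 row → Title = 132 ✓
ISBN=10: 1 row → Title = 145 ✓
ISBN=0: 1 row → Title = 138 ✓
ISBN=8: 1 row → Title = 140 ✓
ISBN=5: 1 row → Title = 135 ✓
ISBN=2: 1 row → Title = 139 ✓
The only ISBN value with inconsistent Title is ISBN=12.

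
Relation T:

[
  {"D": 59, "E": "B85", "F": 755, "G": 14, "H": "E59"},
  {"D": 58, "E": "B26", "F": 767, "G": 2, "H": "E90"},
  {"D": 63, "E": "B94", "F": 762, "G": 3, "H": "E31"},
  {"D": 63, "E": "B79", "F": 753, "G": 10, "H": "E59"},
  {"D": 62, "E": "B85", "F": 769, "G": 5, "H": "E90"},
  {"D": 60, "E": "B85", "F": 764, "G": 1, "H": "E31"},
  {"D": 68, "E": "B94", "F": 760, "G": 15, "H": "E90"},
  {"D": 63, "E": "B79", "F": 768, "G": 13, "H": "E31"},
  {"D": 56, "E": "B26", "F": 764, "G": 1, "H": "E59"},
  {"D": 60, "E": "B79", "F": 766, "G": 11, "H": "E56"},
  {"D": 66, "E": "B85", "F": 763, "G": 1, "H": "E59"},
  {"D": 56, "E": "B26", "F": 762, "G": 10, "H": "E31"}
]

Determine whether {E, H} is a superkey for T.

Two distinct rows share (E=B85, H=E59), so {E, H} does not determine every attribute — not a superkey.

No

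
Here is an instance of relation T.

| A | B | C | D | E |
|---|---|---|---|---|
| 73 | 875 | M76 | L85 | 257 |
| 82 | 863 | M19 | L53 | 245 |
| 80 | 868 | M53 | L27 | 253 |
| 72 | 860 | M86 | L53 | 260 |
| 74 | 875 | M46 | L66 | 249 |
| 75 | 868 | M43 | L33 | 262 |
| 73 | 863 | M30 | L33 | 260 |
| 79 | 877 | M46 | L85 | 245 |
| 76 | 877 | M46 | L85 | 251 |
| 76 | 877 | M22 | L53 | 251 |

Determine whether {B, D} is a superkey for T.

Two distinct rows share (B=877, D=L85), so {B, D} does not determine every attribute — not a superkey.

No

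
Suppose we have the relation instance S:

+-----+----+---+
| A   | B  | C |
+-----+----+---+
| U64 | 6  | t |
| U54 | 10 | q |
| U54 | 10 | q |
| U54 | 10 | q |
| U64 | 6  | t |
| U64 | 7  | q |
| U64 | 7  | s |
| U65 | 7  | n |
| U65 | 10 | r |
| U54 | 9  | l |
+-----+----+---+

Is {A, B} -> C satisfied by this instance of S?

No

(A=U64, B=6): 2 rows → C = t, t ✓
(A=U54, B=10): 3 rows → C = q, q, q ✓
(A=U64, B=7): 2 rows → C takes values {q, s} — violation
(A=U65, B=7): 1 row → C = n ✓
(A=U65, B=10): 1 row → C = r ✓
(A=U54, B=9): 1 row → C = l ✓
Two rows agree on {A, B} but differ on C, so {A, B} -> C does not hold.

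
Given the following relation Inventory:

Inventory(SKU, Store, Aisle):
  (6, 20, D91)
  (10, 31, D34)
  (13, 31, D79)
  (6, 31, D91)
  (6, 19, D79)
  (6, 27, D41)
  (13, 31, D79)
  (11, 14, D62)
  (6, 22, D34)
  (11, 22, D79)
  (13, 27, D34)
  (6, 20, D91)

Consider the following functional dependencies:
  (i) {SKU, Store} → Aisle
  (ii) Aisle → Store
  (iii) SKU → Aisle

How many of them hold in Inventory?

(i) {SKU, Store} → Aisle: every LHS value maps to a single RHS value — holds.
(ii) Aisle → Store: Aisle=D91: 3 rows → Store takes values {20, 31} — violation; Aisle=D34: 3 rows → Store takes values {31, 22, 27} — violation; Aisle=D79: 4 rows → Store takes values {31, 19, 22} — violation — fails.
(iii) SKU → Aisle: SKU=6: 6 rows → Aisle takes values {D91, D79, D41, D34} — violation; SKU=13: 3 rows → Aisle takes values {D79, D34} — violation; SKU=11: 2 rows → Aisle takes values {D62, D79} — violation — fails.
1 of the 3 dependencies holds.

1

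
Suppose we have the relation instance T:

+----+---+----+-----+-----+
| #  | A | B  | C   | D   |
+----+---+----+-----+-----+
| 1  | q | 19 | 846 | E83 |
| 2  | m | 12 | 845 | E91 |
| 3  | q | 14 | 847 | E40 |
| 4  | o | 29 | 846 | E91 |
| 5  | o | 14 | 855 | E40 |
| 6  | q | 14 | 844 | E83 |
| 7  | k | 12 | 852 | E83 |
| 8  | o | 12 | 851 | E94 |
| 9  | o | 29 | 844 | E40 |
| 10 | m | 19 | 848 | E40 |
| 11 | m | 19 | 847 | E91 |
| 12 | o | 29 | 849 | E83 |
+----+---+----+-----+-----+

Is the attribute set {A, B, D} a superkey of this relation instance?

All 12 rows have distinct {A, B, D} values, so {A, B, D} → (all attributes) holds and {A, B, D} is a superkey.

Yes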